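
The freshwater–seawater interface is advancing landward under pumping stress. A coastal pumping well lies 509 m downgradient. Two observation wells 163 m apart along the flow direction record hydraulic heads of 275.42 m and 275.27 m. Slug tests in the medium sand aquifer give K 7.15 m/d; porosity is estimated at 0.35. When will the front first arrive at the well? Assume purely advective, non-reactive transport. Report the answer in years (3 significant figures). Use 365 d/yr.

Hydraulic gradient i = (275.42 − 275.27) / 163 = 0.15 / 163 = 9.202e-4
Specific discharge q = 7.15 × 9.202e-4 = 0.006580 m/d
v_s = q/n_e = 0.006580/0.35 = 0.01880 m/d
t = L / v = 509 / 0.01880 = 27080 d
   = 27080 / 365 = 74.2 yr

74.2 years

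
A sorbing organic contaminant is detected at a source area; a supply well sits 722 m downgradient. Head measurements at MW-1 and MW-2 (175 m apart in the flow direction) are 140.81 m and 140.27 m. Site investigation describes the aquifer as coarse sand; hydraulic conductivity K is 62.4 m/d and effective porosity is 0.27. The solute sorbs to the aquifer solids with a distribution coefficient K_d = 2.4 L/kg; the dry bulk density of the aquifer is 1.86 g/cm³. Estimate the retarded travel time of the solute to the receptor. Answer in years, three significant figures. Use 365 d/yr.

48.6 years

Hydraulic gradient i = (140.81 − 140.27) / 175 = 0.54 / 175 = 0.003086
Specific discharge q = 62.4 × 0.003086 = 0.1925 m/d
v_s = q/n_e = 0.1925/0.27 = 0.7131 m/d
Retardation R = 1 + ρ_b·K_d/n = 1 + 1.86×2.4/0.27 = 17.53
Contaminant velocity v_c = v/R = 0.7131/17.53 = 0.04067 m/d
t = L/v_c = 722/0.04067 = 17750 d
   = 17750/365 = 48.6 yr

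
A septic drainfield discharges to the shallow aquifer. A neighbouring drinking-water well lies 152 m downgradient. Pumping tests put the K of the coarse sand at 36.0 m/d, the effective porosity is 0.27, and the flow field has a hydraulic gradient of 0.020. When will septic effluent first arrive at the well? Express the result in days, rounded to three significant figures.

Specific discharge q = 36.0 × 0.020 = 0.7200 m/d
Average linear velocity = 0.7200 / 0.27 = 2.667 m/d
t = L / v = 152 / 2.667 = 57.00 d

57.0 days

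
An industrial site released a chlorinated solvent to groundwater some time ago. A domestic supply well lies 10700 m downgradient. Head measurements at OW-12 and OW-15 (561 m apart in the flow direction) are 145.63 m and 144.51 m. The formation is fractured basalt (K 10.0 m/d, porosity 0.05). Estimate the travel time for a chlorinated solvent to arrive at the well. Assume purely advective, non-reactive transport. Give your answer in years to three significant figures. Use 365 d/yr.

Hydraulic gradient i = (145.63 − 144.51) / 561 = 1.12 / 561 = 0.001996
q = Ki = 10.0 × 0.001996 = 0.01996 m/d
v_s = q/n_e = 0.01996/0.05 = 0.3993 m/d
t = L / v = 10700 / 0.3993 = 26800 d
   = 26800 / 365 = 73.4 yr

73.4 years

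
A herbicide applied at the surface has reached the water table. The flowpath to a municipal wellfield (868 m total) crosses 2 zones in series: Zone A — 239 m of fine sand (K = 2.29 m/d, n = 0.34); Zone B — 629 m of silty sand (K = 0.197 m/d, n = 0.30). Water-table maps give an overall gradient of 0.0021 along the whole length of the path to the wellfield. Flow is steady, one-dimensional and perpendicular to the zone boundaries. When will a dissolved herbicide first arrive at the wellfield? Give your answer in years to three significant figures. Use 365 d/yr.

Steady 1-D flow in series ⇒ the Darcy flux q is identical in every zone and the zone head losses add (resistances L/K in series).
Σ(L/K) = 239/2.29 + 629/0.197 = 104.4 + 3193 = 3297 d
K_eq = L_total / Σ(L/K) = 868 / 3297 = 0.2632 m/d
q = K_eq · i = 0.2632 × 0.0021 = 5.528e-4 m/d (same in every zone)
Zone A: v = q/n = 5.528e-4/0.34 = 0.001626 m/d → t_A = 239/0.001626 = 147000 d
Zone B: v = q/n = 5.528e-4/0.30 = 0.001843 m/d → t_B = 629/0.001843 = 341300 d
Total t = 147000 + 341300 = 488300 d
   = 488300 / 365 = 1340 yr

1340 years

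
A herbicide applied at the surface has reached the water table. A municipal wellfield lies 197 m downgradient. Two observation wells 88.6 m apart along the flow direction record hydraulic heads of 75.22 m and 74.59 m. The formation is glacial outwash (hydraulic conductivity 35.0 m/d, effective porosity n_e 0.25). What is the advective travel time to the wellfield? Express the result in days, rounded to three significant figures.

198 days

Hydraulic gradient i = (75.22 − 74.59) / 88.6 = 0.63 / 88.6 = 0.007111
Darcy flux q = K·i = 35.0 × 0.007111 = 0.2489 m/d
v = Ki/n = 35.0·0.007111/0.25 = 0.9955 m/d
t = L / v = 197 / 0.9955 = 197.9 d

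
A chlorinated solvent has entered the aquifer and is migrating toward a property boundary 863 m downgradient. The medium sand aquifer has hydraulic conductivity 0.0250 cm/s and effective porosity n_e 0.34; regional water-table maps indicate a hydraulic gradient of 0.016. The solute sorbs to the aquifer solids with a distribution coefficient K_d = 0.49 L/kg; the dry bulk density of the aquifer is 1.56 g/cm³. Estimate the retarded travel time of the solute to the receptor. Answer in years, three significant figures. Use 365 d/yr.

7.56 years

K = 0.0250 cm/s × 864 = 21.60 m/d
Darcy flux q = K·i = 21.60 × 0.016 = 0.3456 m/d
Seepage velocity v = q / n = 0.3456 / 0.34 = 1.016 m/d
Retardation R = 1 + ρ_b·K_d/n = 1 + 1.56×0.49/0.34 = 3.248
Contaminant velocity v_c = v/R = 1.016/3.248 = 0.3129 m/d
t = L/v_c = 863/0.3129 = 2758 d
   = 2758/365 = 7.56 yr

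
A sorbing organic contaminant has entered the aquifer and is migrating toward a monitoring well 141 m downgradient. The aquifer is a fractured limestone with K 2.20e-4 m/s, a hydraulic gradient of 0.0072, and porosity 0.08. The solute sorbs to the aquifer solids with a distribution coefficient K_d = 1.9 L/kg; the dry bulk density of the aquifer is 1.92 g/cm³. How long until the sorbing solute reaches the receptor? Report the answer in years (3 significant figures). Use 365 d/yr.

10.5 years

K = 2.20e-4 m/s × 86400 s/d = 19.01 m/d
Specific discharge q = 19.01 × 0.0072 = 0.1369 m/d
v = Ki/n = 19.01·0.0072/0.08 = 1.711 m/d
Retardation R = 1 + ρ_b·K_d/n = 1 + 1.92×1.9/0.08 = 46.60
Contaminant velocity v_c = v/R = 1.711/46.60 = 0.03671 m/d
t = L/v_c = 141/0.03671 = 3841 d
   = 3841/365 = 10.5 yr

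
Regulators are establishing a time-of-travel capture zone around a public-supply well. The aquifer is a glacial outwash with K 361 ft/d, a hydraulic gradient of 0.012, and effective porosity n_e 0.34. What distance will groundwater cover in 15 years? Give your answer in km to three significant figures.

21.3 km

K = 361 ft/d × 0.3048 = 110.0 m/d
q = Ki = 110.0 × 0.012 = 1.320 m/d
v = Ki/n = 110.0·0.012/0.34 = 3.884 m/d
T = 15 yr × 365 = 5475 d
L = v × T = 3.884 × 5475 = 21260 m
   = 21.3 km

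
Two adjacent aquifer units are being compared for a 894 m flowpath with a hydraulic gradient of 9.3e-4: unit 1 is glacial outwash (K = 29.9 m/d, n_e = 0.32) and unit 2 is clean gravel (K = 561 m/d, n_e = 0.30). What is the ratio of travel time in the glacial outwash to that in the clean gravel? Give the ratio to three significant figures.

Unit 1 (glacial outwash): v = 29.9×9.3e-4/0.32 = 0.08690 m/d, t = 894/0.08690 = 10290 d
Unit 2 (clean gravel): v = 561×9.3e-4/0.30 = 1.739 m/d, t = 894/1.739 = 514.1 d
t(glacial outwash) / t(clean gravel) = 10290/514.1 = 20.0

20.0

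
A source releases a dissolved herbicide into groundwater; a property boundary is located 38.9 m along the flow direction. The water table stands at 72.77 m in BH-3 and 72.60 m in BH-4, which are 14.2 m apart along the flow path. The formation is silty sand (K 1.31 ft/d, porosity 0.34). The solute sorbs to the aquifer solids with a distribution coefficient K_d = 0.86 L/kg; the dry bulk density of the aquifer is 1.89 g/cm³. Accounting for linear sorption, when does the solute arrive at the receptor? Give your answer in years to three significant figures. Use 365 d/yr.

43.8 years

Hydraulic gradient i = (72.77 − 72.60) / 14.2 = 0.17 / 14.2 = 0.01197
K = 1.31 ft/d × 0.3048 = 0.3993 m/d
Darcy flux q = K·i = 0.3993 × 0.01197 = 0.004780 m/d
Average linear velocity = 0.004780 / 0.34 = 0.01406 m/d
Retardation R = 1 + ρ_b·K_d/n = 1 + 1.89×0.86/0.34 = 5.781
Contaminant velocity v_c = v/R = 0.01406/5.781 = 0.002432 m/d
t = L/v_c = 38.9/0.002432 = 15990 d
   = 15990/365 = 43.8 yr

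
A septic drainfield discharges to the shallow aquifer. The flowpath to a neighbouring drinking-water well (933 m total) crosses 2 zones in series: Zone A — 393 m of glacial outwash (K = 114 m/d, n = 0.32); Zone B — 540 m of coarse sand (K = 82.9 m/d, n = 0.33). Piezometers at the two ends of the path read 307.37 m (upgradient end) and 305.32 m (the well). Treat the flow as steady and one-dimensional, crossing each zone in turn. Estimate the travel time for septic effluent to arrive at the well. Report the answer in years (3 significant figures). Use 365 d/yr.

4.05 years

Total head drop ΔH = 307.37 − 305.32 = 2.05 m
Continuity: the same q passes through each zone, so ΔH = q·Σ(L_j/K_j) — the zones act as resistances in series.
Σ(L/K) = 393/114 + 540/82.9 = 3.447 + 6.514 = 9.961 d
q = ΔH / Σ(L/K) = 2.05 / 9.961 = 0.2058 m/d (same in every zone)
Zone A: v = q/n = 0.2058/0.32 = 0.6431 m/d → t_A = 393/0.6431 = 611.1 d
Zone B: v = q/n = 0.2058/0.33 = 0.6236 m/d → t_B = 540/0.6236 = 865.9 d
Total t = 611.1 + 865.9 = 1477 d
   = 1477 / 365 = 4.05 yr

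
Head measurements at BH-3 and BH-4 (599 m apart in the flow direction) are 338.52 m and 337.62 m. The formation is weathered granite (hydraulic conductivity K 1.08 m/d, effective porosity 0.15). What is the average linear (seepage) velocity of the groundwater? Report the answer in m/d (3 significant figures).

0.0108 m/d

Hydraulic gradient i = (338.52 − 337.62) / 599 = 0.90 / 599 = 0.001503
Darcy flux q = K·i = 1.08 × 0.001503 = 0.001623 m/d
Seepage velocity v = q / n = 0.001623 / 0.15 = 0.01082 m/d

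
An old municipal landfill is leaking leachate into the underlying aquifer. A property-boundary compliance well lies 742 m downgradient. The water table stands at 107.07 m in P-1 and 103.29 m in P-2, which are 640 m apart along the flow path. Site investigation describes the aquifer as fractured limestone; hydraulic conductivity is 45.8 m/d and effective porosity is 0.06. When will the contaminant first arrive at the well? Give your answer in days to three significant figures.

Hydraulic gradient i = (107.07 − 103.29) / 640 = 3.78 / 640 = 0.005906
Specific discharge q = 45.8 × 0.005906 = 0.2705 m/d
v = Ki/n = 45.8·0.005906/0.06 = 4.508 m/d
t = L / v = 742 / 4.508 = 164.6 d

165 days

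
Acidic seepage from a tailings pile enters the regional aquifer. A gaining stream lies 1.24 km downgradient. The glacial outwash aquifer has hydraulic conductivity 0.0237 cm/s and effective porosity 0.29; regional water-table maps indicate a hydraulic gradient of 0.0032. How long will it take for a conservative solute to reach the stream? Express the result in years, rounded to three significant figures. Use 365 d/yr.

K = 0.0237 cm/s × 864 = 20.48 m/d
q = Ki = 20.48 × 0.0032 = 0.06553 m/d
v = Ki/n = 20.48·0.0032/0.29 = 0.2260 m/d
L = 1.24 km = 1240 m
t = L / v = 1240 / 0.2260 = 5488 d
   = 5488 / 365 = 15.0 yr

15.0 years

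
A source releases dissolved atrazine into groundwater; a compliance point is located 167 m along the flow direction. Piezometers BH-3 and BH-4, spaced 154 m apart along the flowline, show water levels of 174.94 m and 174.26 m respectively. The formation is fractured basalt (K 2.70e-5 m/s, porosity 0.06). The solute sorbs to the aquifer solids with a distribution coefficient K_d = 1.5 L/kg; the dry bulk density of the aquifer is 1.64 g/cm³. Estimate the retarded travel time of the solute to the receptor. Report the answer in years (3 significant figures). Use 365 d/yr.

Hydraulic gradient i = (174.94 − 174.26) / 154 = 0.68 / 154 = 0.004416
K = 2.70e-5 m/s × 86400 s/d = 2.333 m/d
q = Ki = 2.333 × 0.004416 = 0.01030 m/d
v = Ki/n = 2.333·0.004416/0.06 = 0.1717 m/d
Retardation R = 1 + ρ_b·K_d/n = 1 + 1.64×1.5/0.06 = 42.00
Contaminant velocity v_c = v/R = 0.1717/42.00 = 0.004088 m/d
t = L/v_c = 167/0.004088 = 40860 d
   = 40860/365 = 112 yr

112 years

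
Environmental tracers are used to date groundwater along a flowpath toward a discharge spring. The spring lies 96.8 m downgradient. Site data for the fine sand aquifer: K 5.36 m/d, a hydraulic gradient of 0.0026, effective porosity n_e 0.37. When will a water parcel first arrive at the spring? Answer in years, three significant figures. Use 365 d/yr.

Specific discharge q = 5.36 × 0.0026 = 0.01394 m/d
v_s = q/n_e = 0.01394/0.37 = 0.03766 m/d
t = L / v = 96.8 / 0.03766 = 2570 d
   = 2570 / 365 = 7.04 yr

7.04 years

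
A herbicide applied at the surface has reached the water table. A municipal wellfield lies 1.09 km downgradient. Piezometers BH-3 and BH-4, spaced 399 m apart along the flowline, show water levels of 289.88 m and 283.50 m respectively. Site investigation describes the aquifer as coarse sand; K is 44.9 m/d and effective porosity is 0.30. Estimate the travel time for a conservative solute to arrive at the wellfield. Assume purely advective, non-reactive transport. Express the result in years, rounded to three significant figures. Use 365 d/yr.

Hydraulic gradient i = (289.88 − 283.50) / 399 = 6.38 / 399 = 0.01599
Darcy flux q = K·i = 44.9 × 0.01599 = 0.7179 m/d
Average linear velocity = 0.7179 / 0.30 = 2.393 m/d
L = 1.09 km = 1090 m
t = L / v = 1090 / 2.393 = 455.5 d
   = 455.5 / 365 = 1.25 yr

1.25 years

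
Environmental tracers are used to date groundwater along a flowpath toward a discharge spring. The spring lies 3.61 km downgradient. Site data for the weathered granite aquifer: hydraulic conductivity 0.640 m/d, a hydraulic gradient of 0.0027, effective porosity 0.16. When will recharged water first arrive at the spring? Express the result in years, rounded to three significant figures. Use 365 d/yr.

Darcy flux q = K·i = 0.640 × 0.0027 = 0.001728 m/d
v = Ki/n = 0.640·0.0027/0.16 = 0.01080 m/d
L = 3.61 km = 3610 m
t = L / v = 3610 / 0.01080 = 334300 d
   = 334300 / 365 = 916 yr

916 years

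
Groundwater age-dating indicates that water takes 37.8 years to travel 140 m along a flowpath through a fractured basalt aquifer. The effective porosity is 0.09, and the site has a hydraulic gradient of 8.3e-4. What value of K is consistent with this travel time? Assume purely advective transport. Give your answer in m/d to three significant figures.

1.10 m/d

t = 37.8 years = 13800 d
v = L / t = 140 / 13800 = 0.01015 m/d
K = v · n / i = 0.01015 × 0.09 / 8.3e-4 = 1.10 m/d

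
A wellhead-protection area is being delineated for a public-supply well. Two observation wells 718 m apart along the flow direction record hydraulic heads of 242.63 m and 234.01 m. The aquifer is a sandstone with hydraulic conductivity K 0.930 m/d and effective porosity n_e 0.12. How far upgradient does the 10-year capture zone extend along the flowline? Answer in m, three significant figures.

340 m

Hydraulic gradient i = (242.63 − 234.01) / 718 = 8.62 / 718 = 0.01201
q = Ki = 0.930 × 0.01201 = 0.01117 m/d
v = Ki/n = 0.930·0.01201/0.12 = 0.09304 m/d
T = 10 yr × 365 = 3650 d
L = v × T = 0.09304 × 3650 = 339.6 m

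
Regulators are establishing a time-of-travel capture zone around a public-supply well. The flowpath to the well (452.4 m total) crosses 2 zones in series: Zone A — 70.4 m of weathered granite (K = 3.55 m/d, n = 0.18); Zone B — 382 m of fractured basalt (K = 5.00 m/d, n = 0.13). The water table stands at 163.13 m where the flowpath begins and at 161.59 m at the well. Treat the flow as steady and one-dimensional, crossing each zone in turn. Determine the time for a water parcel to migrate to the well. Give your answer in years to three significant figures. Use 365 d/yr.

Total head drop ΔH = 163.13 − 161.59 = 1.54 m
Continuity: the same q passes through each zone, so ΔH = q·Σ(L_j/K_j) — the zones act as resistances in series.
Σ(L/K) = 70.4/3.55 + 382/5.00 = 19.83 + 76.40 = 96.23 d
q = ΔH / Σ(L/K) = 1.54 / 96.23 = 0.01600 m/d (same in every zone)
Zone A: v = q/n = 0.01600/0.18 = 0.08891 m/d → t_A = 70.4/0.08891 = 791.8 d
Zone B: v = q/n = 0.01600/0.13 = 0.1231 m/d → t_B = 382/0.1231 = 3103 d
Total t = 791.8 + 3103 = 3895 d
   = 3895 / 365 = 10.7 yr

10.7 years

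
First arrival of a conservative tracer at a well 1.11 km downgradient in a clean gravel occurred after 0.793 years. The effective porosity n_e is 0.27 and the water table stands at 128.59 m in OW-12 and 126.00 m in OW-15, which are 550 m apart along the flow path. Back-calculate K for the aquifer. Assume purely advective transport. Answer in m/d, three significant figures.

Hydraulic gradient i = (128.59 − 126.00) / 550 = 2.59 / 550 = 0.004709
t = 0.793 years = 289.4 d
L = 1.11 km = 1110 m
v = L / t = 1110 / 289.4 = 3.835 m/d
K = v · n / i = 3.835 × 0.27 / 0.004709 = 220 m/d

220 m/d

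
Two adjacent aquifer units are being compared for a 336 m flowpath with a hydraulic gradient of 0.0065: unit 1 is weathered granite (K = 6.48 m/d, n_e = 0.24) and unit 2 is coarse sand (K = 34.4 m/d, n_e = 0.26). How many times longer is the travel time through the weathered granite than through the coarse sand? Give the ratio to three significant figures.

Unit 1 (weathered granite): v = 6.48×0.0065/0.24 = 0.1755 m/d, t = 336/0.1755 = 1915 d
Unit 2 (coarse sand): v = 34.4×0.0065/0.26 = 0.8600 m/d, t = 336/0.8600 = 390.7 d
t(weathered granite) / t(coarse sand) = 1915/390.7 = 4.90

4.90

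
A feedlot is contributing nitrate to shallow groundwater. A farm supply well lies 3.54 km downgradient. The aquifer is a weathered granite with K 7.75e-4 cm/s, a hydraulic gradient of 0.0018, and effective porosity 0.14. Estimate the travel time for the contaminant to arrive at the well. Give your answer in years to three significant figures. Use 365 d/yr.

K = 7.75e-4 cm/s × 864 = 0.6696 m/d
Specific discharge q = 0.6696 × 0.0018 = 0.001205 m/d
v = Ki/n = 0.6696·0.0018/0.14 = 0.008609 m/d
L = 3.54 km = 3540 m
t = L / v = 3540 / 0.008609 = 411200 d
   = 411200 / 365 = 1130 yr

1130 years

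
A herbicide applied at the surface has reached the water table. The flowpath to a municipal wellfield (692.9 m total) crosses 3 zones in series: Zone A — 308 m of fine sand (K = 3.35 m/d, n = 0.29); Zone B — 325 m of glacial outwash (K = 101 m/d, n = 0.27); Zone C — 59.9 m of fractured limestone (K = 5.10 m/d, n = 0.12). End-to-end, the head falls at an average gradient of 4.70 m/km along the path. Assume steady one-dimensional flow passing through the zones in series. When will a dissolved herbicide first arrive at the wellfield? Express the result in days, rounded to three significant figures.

For zones in series the flux q is common to all zones; the equivalent conductivity is the harmonic (thickness-weighted) mean, K_eq = L_total / Σ(L_j/K_j).
Σ(L/K) = 308/3.35 + 325/101 + 59.9/5.10 = 91.94 + 3.218 + 11.75 = 106.9 d
K_eq = L_total / Σ(L/K) = 692.9 / 106.9 = 6.482 m/d
q = K_eq · i = 6.482 × 0.0047 = 0.03046 m/d (same in every zone)
Zone A: v = q/n = 0.03046/0.29 = 0.1050 m/d → t_A = 308/0.1050 = 2932 d
Zone B: v = q/n = 0.03046/0.27 = 0.1128 m/d → t_B = 325/0.1128 = 2881 d
Zone C: v = q/n = 0.03046/0.12 = 0.2539 m/d → t_C = 59.9/0.2539 = 236.0 d
Total t = 2932 + 2881 + 236.0 = 6049 d

6050 days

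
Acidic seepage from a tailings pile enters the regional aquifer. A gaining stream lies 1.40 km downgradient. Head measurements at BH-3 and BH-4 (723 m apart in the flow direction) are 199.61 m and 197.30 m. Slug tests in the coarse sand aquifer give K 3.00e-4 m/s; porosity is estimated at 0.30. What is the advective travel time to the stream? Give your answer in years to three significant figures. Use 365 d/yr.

13.9 years

Hydraulic gradient i = (199.61 − 197.30) / 723 = 2.31 / 723 = 0.003195
K = 3.00e-4 m/s × 86400 s/d = 25.92 m/d
q = Ki = 25.92 × 0.003195 = 0.08281 m/d
v = Ki/n = 25.92·0.003195/0.30 = 0.2760 m/d
L = 1.40 km = 1400 m
t = L / v = 1400 / 0.2760 = 5072 d
   = 5072 / 365 = 13.9 yr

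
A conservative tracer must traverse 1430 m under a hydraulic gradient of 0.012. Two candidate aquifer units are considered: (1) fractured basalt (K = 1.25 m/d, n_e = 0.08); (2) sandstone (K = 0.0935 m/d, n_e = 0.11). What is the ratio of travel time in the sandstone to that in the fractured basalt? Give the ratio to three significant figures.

Unit 1 (fractured basalt): v = 1.25×0.012/0.08 = 0.1875 m/d, t = 1430/0.1875 = 7627 d
Unit 2 (sandstone): v = 0.0935×0.012/0.11 = 0.01020 m/d, t = 1430/0.01020 = 140200 d
t(sandstone) / t(fractured basalt) = 140200/7627 = 18.4

18.4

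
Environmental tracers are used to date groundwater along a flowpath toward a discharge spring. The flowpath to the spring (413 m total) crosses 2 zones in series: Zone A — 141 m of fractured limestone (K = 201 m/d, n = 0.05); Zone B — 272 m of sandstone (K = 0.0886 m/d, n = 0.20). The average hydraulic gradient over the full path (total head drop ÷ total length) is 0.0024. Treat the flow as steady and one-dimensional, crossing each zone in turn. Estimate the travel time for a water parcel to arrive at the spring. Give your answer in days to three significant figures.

190000 days

Continuity: the same q passes through each zone, so ΔH = q·Σ(L_j/K_j) — the zones act as resistances in series.
Σ(L/K) = 141/201 + 272/0.0886 = 0.7015 + 3070 = 3071 d
K_eq = L_total / Σ(L/K) = 413 / 3071 = 0.1345 m/d
q = K_eq · i = 0.1345 × 0.0024 = 3.228e-4 m/d (same in every zone)
Zone A: v = q/n = 3.228e-4/0.05 = 0.006456 m/d → t_A = 141/0.006456 = 21840 d
Zone B: v = q/n = 3.228e-4/0.20 = 0.001614 m/d → t_B = 272/0.001614 = 168500 d
Total t = 21840 + 168500 = 190400 d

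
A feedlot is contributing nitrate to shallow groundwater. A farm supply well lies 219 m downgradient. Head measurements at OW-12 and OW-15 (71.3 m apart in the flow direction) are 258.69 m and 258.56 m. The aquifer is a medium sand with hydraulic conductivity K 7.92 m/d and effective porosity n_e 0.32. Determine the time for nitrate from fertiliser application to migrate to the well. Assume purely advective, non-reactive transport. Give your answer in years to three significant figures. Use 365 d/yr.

Hydraulic gradient i = (258.69 − 258.56) / 71.3 = 0.13 / 71.3 = 0.001823
Darcy flux q = K·i = 7.92 × 0.001823 = 0.01444 m/d
v = Ki/n = 7.92·0.001823/0.32 = 0.04513 m/d
t = L / v = 219 / 0.04513 = 4853 d
   = 4853 / 365 = 13.3 yr

13.3 years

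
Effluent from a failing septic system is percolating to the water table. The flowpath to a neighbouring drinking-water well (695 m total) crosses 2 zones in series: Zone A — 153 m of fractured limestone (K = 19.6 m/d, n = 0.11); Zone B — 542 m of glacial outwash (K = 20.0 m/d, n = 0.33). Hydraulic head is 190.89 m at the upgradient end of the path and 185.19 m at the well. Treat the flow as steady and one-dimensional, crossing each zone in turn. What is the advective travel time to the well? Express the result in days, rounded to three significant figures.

1200 days

Total head drop ΔH = 190.89 − 185.19 = 5.70 m
Continuity: the same q passes through each zone, so ΔH = q·Σ(L_j/K_j) — the zones act as resistances in series.
Σ(L/K) = 153/19.6 + 542/20.0 = 7.806 + 27.10 = 34.91 d
q = ΔH / Σ(L/K) = 5.70 / 34.91 = 0.1633 m/d (same in every zone)
Zone A: v = q/n = 0.1633/0.11 = 1.485 m/d → t_A = 153/1.485 = 103.1 d
Zone B: v = q/n = 0.1633/0.33 = 0.4948 m/d → t_B = 542/0.4948 = 1095 d
Total t = 103.1 + 1095 = 1198 d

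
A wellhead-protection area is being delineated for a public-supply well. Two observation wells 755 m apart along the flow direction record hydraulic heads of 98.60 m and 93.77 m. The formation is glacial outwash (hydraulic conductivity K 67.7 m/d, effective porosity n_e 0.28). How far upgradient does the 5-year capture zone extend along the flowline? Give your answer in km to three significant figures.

Hydraulic gradient i = (98.60 − 93.77) / 755 = 4.83 / 755 = 0.006397
Darcy flux q = K·i = 67.7 × 0.006397 = 0.4331 m/d
Average linear velocity = 0.4331 / 0.28 = 1.547 m/d
T = 5 yr × 365 = 1825 d
L = v × T = 1.547 × 1825 = 2823 m
   = 2.82 km

2.82 km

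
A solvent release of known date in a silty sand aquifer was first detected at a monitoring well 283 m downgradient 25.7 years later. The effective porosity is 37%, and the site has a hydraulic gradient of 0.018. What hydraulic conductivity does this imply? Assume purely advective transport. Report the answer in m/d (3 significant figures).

t = 25.7 years = 9381 d
v = L / t = 283 / 9381 = 0.03017 m/d
K = v · n / i = 0.03017 × 0.37 / 0.018 = 0.620 m/d

0.620 m/d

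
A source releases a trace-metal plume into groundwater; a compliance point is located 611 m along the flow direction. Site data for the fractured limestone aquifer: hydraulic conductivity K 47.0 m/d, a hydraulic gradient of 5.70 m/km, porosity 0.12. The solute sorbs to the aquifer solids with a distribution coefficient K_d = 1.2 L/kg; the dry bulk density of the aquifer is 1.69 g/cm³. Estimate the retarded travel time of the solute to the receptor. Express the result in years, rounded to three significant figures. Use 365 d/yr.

13.4 years

Darcy flux q = K·i = 47.0 × 0.0057 = 0.2679 m/d
v = Ki/n = 47.0·0.0057/0.12 = 2.233 m/d
Retardation R = 1 + ρ_b·K_d/n = 1 + 1.69×1.2/0.12 = 17.90
Contaminant velocity v_c = v/R = 2.233/17.90 = 0.1247 m/d
t = L/v_c = 611/0.1247 = 4899 d
   = 4899/365 = 13.4 yr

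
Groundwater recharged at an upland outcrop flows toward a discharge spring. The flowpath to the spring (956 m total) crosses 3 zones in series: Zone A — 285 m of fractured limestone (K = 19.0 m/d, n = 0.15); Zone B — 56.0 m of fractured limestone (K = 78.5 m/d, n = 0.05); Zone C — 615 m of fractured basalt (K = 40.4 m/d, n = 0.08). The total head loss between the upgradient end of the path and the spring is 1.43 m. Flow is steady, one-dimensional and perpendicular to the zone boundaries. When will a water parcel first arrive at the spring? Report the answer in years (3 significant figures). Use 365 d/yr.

Continuity: the same q passes through each zone, so ΔH = q·Σ(L_j/K_j) — the zones act as resistances in series.
Σ(L/K) = 285/19.0 + 56.0/78.5 + 615/40.4 = 15.00 + 0.7134 + 15.22 = 30.94 d
q = ΔH / Σ(L/K) = 1.43 / 30.94 = 0.04622 m/d (same in every zone)
Zone A: v = q/n = 0.04622/0.15 = 0.3082 m/d → t_A = 285/0.3082 = 924.8 d
Zone B: v = q/n = 0.04622/0.05 = 0.9245 m/d → t_B = 56.0/0.9245 = 60.57 d
Zone C: v = q/n = 0.04622/0.08 = 0.5778 m/d → t_C = 615/0.5778 = 1064 d
Total t = 924.8 + 60.57 + 1064 = 2050 d
   = 2050 / 365 = 5.62 yr

5.62 years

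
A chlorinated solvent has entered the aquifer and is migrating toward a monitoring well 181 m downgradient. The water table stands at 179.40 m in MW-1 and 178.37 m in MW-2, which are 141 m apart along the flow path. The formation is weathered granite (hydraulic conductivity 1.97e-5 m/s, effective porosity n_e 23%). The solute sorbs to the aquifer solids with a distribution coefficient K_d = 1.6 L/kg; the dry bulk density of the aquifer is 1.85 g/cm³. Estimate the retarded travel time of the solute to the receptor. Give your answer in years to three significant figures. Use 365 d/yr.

127 years

Hydraulic gradient i = (179.40 − 178.37) / 141 = 1.03 / 141 = 0.007305
K = 1.97e-5 m/s × 86400 s/d = 1.702 m/d
q = Ki = 1.702 × 0.007305 = 0.01243 m/d
v = Ki/n = 1.702·0.007305/0.23 = 0.05406 m/d
Retardation R = 1 + ρ_b·K_d/n = 1 + 1.85×1.6/0.23 = 13.87
Contaminant velocity v_c = v/R = 0.05406/13.87 = 0.003898 m/d
t = L/v_c = 181/0.003898 = 46440 d
   = 46440/365 = 127 yr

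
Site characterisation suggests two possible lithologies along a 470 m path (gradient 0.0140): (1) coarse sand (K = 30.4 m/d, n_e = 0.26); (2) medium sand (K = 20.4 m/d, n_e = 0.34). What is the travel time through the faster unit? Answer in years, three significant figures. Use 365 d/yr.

Unit 1 (coarse sand): v = 30.4×0.014/0.26 = 1.637 m/d, t = 470/1.637 = 287.1 d
Unit 2 (medium sand): v = 20.4×0.014/0.34 = 0.8400 m/d, t = 470/0.8400 = 559.5 d
Faster: 287.1 d / 365 = 0.787 yr

0.787 years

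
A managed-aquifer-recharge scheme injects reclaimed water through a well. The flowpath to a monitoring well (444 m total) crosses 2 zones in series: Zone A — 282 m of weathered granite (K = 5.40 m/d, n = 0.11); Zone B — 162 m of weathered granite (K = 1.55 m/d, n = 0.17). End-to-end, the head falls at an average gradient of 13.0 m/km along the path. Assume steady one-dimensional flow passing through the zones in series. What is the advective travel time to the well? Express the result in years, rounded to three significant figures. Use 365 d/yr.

Continuity: the same q passes through each zone, so ΔH = q·Σ(L_j/K_j) — the zones act as resistances in series.
Σ(L/K) = 282/5.40 + 162/1.55 = 52.22 + 104.5 = 156.7 d
K_eq = L_total / Σ(L/K) = 444 / 156.7 = 2.833 m/d
q = K_eq · i = 2.833 × 0.013 = 0.03683 m/d (same in every zone)
Zone A: v = q/n = 0.03683/0.11 = 0.3348 m/d → t_A = 282/0.3348 = 842.3 d
Zone B: v = q/n = 0.03683/0.17 = 0.2166 m/d → t_B = 162/0.2166 = 747.8 d
Total t = 842.3 + 747.8 = 1590 d
   = 1590 / 365 = 4.36 yr

4.36 years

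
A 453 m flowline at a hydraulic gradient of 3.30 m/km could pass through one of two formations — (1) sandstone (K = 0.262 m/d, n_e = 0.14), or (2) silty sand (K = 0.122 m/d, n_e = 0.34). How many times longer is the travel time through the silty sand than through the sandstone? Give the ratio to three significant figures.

Unit 1 (sandstone): v = 0.262×0.0033/0.14 = 0.006176 m/d, t = 453/0.006176 = 73350 d
Unit 2 (silty sand): v = 0.122×0.0033/0.34 = 0.001184 m/d, t = 453/0.001184 = 382600 d
t(silty sand) / t(sandstone) = 382600/73350 = 5.22

5.22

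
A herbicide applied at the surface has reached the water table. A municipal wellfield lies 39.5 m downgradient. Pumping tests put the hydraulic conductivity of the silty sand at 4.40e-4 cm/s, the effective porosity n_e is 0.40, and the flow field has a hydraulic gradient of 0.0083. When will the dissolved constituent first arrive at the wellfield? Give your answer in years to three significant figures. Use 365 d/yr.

13.7 years

K = 4.40e-4 cm/s × 864 = 0.3802 m/d
q = Ki = 0.3802 × 0.0083 = 0.003155 m/d
v = Ki/n = 0.3802·0.0083/0.40 = 0.007888 m/d
t = L / v = 39.5 / 0.007888 = 5007 d
   = 5007 / 365 = 13.7 yr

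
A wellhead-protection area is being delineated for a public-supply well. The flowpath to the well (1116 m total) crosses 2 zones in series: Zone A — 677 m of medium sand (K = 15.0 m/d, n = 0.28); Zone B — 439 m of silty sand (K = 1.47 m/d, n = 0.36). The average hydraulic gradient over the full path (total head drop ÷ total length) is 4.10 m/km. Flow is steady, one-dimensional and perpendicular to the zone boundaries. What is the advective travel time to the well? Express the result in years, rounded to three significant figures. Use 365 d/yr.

Continuity: the same q passes through each zone, so ΔH = q·Σ(L_j/K_j) — the zones act as resistances in series.
Σ(L/K) = 677/15.0 + 439/1.47 = 45.13 + 298.6 = 343.8 d
K_eq = L_total / Σ(L/K) = 1116 / 343.8 = 3.246 m/d
q = K_eq · i = 3.246 × 0.0041 = 0.01331 m/d (same in every zone)
Zone A: v = q/n = 0.01331/0.28 = 0.04754 m/d → t_A = 677/0.04754 = 14240 d
Zone B: v = q/n = 0.01331/0.36 = 0.03697 m/d → t_B = 439/0.03697 = 11870 d
Total t = 14240 + 11870 = 26120 d
   = 26120 / 365 = 71.6 yr

71.6 years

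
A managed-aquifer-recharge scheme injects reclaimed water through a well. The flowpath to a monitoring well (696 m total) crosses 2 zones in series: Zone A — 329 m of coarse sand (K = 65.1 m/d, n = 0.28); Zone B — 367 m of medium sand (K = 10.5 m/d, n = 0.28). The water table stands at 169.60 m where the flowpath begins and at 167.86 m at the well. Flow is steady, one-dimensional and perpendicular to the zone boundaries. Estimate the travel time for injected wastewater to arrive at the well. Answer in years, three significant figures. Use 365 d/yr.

12.3 years

Total head drop ΔH = 169.60 − 167.86 = 1.74 m
Continuity: the same q passes through each zone, so ΔH = q·Σ(L_j/K_j) — the zones act as resistances in series.
Σ(L/K) = 329/65.1 + 367/10.5 = 5.054 + 34.95 = 40.01 d
q = ΔH / Σ(L/K) = 1.74 / 40.01 = 0.04349 m/d (same in every zone)
Zone A: v = q/n = 0.04349/0.28 = 0.1553 m/d → t_A = 329/0.1553 = 2118 d
Zone B: v = q/n = 0.04349/0.28 = 0.1553 m/d → t_B = 367/0.1553 = 2363 d
Total t = 2118 + 2363 = 4481 d
   = 4481 / 365 = 12.3 yr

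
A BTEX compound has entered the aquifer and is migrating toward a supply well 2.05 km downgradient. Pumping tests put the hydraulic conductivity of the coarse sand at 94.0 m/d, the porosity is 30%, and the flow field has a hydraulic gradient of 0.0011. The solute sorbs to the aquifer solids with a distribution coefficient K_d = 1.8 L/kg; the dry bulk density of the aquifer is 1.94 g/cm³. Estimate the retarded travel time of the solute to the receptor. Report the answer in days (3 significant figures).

75200 days

Darcy flux q = K·i = 94.0 × 0.0011 = 0.1034 m/d
Seepage velocity v = q / n = 0.1034 / 0.30 = 0.3447 m/d
Retardation R = 1 + ρ_b·K_d/n = 1 + 1.94×1.8/0.30 = 12.64
Contaminant velocity v_c = v/R = 0.3447/12.64 = 0.02727 m/d
L = 2.05 km = 2050 m
t = L/v_c = 2050/0.02727 = 75180 d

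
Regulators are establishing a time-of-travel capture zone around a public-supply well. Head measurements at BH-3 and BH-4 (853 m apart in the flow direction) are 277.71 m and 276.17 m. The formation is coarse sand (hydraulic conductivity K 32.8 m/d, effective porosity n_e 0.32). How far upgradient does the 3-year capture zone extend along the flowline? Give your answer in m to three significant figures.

203 m

Hydraulic gradient i = (277.71 − 276.17) / 853 = 1.54 / 853 = 0.001805
q = Ki = 32.8 × 0.001805 = 0.05922 m/d
Seepage velocity v = q / n = 0.05922 / 0.32 = 0.1851 m/d
T = 3 yr × 365 = 1095 d
L = v × T = 0.1851 × 1095 = 202.6 m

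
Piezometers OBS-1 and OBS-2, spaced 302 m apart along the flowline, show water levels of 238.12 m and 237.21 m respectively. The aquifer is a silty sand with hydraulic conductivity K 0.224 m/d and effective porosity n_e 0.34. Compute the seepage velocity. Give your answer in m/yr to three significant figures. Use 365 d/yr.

Hydraulic gradient i = (238.12 − 237.21) / 302 = 0.91 / 302 = 0.003013
Specific discharge q = 0.224 × 0.003013 = 6.750e-4 m/d
Average linear velocity = 6.750e-4 / 0.34 = 0.001985 m/d
   = 0.001985 × 365 = 0.725 m/yr

0.725 m/yr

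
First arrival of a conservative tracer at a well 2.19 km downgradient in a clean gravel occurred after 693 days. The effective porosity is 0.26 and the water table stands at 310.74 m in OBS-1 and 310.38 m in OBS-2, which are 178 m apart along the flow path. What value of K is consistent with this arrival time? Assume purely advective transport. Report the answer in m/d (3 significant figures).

406 m/d

Hydraulic gradient i = (310.74 − 310.38) / 178 = 0.36 / 178 = 0.002022
L = 2.19 km = 2190 m
v = L / t = 2190 / 693 = 3.160 m/d
K = v · n / i = 3.160 × 0.26 / 0.002022 = 406 m/d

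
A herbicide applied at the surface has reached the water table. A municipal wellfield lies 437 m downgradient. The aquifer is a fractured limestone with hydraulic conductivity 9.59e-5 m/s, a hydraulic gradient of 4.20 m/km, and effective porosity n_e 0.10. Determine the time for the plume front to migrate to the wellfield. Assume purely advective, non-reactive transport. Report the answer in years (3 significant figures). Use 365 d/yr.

3.44 years

K = 9.59e-5 m/s × 86400 s/d = 8.286 m/d
Darcy flux q = K·i = 8.286 × 0.0042 = 0.03480 m/d
Seepage velocity v = q / n = 0.03480 / 0.10 = 0.3480 m/d
t = L / v = 437 / 0.3480 = 1256 d
   = 1256 / 365 = 3.44 yr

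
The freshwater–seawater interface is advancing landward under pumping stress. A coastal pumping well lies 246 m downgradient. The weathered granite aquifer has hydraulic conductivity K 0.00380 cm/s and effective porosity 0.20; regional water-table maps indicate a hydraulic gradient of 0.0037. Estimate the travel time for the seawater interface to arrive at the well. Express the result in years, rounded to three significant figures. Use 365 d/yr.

11.1 years

K = 0.00380 cm/s × 864 = 3.283 m/d
q = Ki = 3.283 × 0.0037 = 0.01215 m/d
Seepage velocity v = q / n = 0.01215 / 0.20 = 0.06074 m/d
t = L / v = 246 / 0.06074 = 4050 d
   = 4050 / 365 = 11.1 yr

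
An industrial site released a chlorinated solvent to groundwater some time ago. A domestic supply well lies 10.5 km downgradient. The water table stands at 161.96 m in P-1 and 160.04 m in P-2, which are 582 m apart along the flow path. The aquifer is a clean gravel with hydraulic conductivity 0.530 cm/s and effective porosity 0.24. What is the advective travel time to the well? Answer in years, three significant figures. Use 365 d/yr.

Hydraulic gradient i = (161.96 − 160.04) / 582 = 1.92 / 582 = 0.003299
K = 0.530 cm/s × 864 = 457.9 m/d
q = Ki = 457.9 × 0.003299 = 1.511 m/d
Seepage velocity v = q / n = 1.511 / 0.24 = 6.294 m/d
L = 10.5 km = 10500 m
t = L / v = 10500 / 6.294 = 1668 d
   = 1668 / 365 = 4.57 yr

4.57 years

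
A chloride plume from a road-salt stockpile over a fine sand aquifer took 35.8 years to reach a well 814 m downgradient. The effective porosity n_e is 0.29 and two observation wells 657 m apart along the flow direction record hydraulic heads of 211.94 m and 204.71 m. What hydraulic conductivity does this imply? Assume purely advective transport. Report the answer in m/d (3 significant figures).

Hydraulic gradient i = (211.94 − 204.71) / 657 = 7.23 / 657 = 0.01100
t = 35.8 years = 13070 d
v = L / t = 814 / 13070 = 0.06229 m/d
K = v · n / i = 0.06229 × 0.29 / 0.01100 = 1.64 m/d

1.64 m/d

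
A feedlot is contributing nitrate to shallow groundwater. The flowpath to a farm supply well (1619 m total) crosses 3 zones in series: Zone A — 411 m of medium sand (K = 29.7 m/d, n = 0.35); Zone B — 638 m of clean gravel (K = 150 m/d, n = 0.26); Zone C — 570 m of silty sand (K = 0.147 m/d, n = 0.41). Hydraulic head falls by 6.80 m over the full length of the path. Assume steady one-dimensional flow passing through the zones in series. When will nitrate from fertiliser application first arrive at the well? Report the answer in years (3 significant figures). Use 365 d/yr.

853 years

Continuity: the same q passes through each zone, so ΔH = q·Σ(L_j/K_j) — the zones act as resistances in series.
Σ(L/K) = 411/29.7 + 638/150 + 570/0.147 = 13.84 + 4.253 + 3878 = 3896 d
q = ΔH / Σ(L/K) = 6.80 / 3896 = 0.001746 m/d (same in every zone)
Zone A: v = q/n = 0.001746/0.35 = 0.004987 m/d → t_A = 411/0.004987 = 82410 d
Zone B: v = q/n = 0.001746/0.26 = 0.006714 m/d → t_B = 638/0.006714 = 95030 d
Zone C: v = q/n = 0.001746/0.41 = 0.004257 m/d → t_C = 570/0.004257 = 133900 d
Total t = 82410 + 95030 + 133900 = 311300 d
   = 311300 / 365 = 853 yr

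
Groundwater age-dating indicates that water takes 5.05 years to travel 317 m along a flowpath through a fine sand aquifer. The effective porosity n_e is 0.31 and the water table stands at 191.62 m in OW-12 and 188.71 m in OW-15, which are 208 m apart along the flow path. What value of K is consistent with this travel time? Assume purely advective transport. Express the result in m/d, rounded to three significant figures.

Hydraulic gradient i = (191.62 − 188.71) / 208 = 2.91 / 208 = 0.01399
t = 5.05 years = 1843 d
v = L / t = 317 / 1843 = 0.1720 m/d
K = v · n / i = 0.1720 × 0.31 / 0.01399 = 3.81 m/d

3.81 m/d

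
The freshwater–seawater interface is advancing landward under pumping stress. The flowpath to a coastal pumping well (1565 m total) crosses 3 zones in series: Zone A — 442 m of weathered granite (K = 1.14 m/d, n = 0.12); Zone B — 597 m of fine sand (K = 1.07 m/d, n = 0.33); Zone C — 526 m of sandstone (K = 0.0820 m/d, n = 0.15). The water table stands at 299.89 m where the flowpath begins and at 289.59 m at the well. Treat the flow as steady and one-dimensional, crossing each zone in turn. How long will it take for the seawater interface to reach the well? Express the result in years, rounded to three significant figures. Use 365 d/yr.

644 years

Total head drop ΔH = 299.89 − 289.59 = 10.30 m
Steady 1-D flow in series ⇒ the Darcy flux q is identical in every zone and the zone head losses add (resistances L/K in series).
Σ(L/K) = 442/1.14 + 597/1.07 + 526/0.0820 = 387.7 + 557.9 + 6415 = 7360 d
q = ΔH / Σ(L/K) = 10.30 / 7360 = 0.001399 m/d (same in every zone)
Zone A: v = q/n = 0.001399/0.12 = 0.01166 m/d → t_A = 442/0.01166 = 37900 d
Zone B: v = q/n = 0.001399/0.33 = 0.004241 m/d → t_B = 597/0.004241 = 140800 d
Zone C: v = q/n = 0.001399/0.15 = 0.009329 m/d → t_C = 526/0.009329 = 56380 d
Total t = 37900 + 140800 + 56380 = 235100 d
   = 235100 / 365 = 644 yr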